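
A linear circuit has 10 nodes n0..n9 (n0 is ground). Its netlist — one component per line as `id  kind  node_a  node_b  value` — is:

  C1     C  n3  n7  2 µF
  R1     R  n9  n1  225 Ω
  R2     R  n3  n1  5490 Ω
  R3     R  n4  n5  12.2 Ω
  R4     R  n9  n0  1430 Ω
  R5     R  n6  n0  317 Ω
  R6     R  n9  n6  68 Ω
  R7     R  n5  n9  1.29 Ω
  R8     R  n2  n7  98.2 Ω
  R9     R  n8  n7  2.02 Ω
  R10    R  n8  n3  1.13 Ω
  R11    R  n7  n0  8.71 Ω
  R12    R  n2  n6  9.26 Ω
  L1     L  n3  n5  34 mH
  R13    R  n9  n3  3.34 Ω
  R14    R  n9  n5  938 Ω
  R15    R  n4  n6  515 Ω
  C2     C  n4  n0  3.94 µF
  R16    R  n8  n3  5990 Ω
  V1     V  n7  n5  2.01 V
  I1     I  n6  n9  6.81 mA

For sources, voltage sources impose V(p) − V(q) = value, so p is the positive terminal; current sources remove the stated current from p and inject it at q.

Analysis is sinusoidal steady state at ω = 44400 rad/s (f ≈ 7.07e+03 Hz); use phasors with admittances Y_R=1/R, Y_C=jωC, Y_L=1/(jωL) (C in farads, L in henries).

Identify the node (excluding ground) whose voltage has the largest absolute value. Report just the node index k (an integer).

MNA unknowns: 9 node voltages V₁..V_9 plus 1 source current (V1)
C1: Y=0.000+0.08880j on G[3,7]
R1: Y=0.004444+0.000j on G[9,1]
R2: Y=0.0001821+0.000j on G[3,1]
R3: Y=0.08197+0.000j on G[4,5]
R4: Y=0.0006993+0.000j on G[9,0]
R5: Y=0.003155+0.000j on G[6,0]
R6: Y=0.01471+0.000j on G[9,6]
R7: Y=0.7752+0.000j on G[5,9]
R8: Y=0.01018+0.000j on G[2,7]
R9: Y=0.4950+0.000j on G[8,7]
R10: Y=0.8850+0.000j on G[8,3]
R11: Y=0.1148+0.000j on G[7,0]
R12: Y=0.1080+0.000j on G[2,6]
L1: Y=0.000-0.0006624j on G[3,5]
R13: Y=0.2994+0.000j on G[9,3]
R14: Y=0.001066+0.000j on G[9,5]
R15: Y=0.001942+0.000j on G[4,6]
C2: Y=0.000+0.1749j on G[4,0]
R16: Y=0.0001669+0.000j on G[8,3]
V1: row V7−V5=2.01, i_V1 at 7,5
I1: z[6]−=0.00681, z[9]+=0.00681
solve → V1=-0.8312+0.2498j, V2=-0.3230+0.2239j, V3=0.005405+0.3417j, V4=-0.1427+0.5077j, V5=-1.219+0.2098j, V6=-0.4280+0.2252j, V7=0.7906+0.2098j, V8=0.2870+0.2944j, V9=-0.8655+0.2461j
aux → i_V1=-0.3631-0.05178j

5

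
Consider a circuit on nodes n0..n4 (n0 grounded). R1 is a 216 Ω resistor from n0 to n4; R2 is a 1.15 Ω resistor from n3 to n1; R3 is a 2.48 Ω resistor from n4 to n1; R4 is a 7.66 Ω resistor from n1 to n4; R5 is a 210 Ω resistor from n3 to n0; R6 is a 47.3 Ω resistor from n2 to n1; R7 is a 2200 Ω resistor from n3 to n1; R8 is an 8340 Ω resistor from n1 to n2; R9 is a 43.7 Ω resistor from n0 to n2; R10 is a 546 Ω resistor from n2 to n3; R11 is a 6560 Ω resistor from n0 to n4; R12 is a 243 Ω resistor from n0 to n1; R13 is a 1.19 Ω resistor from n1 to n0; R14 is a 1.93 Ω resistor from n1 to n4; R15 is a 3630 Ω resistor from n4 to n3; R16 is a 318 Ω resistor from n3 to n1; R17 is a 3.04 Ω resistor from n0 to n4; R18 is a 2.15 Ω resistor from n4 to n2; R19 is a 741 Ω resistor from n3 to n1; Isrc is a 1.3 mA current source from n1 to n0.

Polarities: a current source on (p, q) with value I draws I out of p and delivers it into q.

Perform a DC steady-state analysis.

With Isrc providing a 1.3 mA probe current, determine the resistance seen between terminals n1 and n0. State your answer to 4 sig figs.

MNA unknowns: 4 node voltages V₁..V_4
R1: Y=0.004630 on G[0,4]
R2: Y=0.8696 on G[3,1]
R3: Y=0.4032 on G[4,1]
R4: Y=0.1305 on G[1,4]
R5: Y=0.004762 on G[3,0]
R6: Y=0.02114 on G[2,1]
R7: Y=0.0004545 on G[3,1]
R8: Y=0.0001199 on G[1,2]
R9: Y=0.02288 on G[0,2]
R10: Y=0.001832 on G[2,3]
R11: Y=0.0001524 on G[0,4]
R12: Y=0.004115 on G[0,1]
R13: Y=0.8403 on G[1,0]
R14: Y=0.5181 on G[1,4]
R15: Y=0.0002755 on G[4,3]
R16: Y=0.003145 on G[3,1]
R17: Y=0.3289 on G[0,4]
R18: Y=0.4651 on G[4,2]
R19: Y=0.001350 on G[3,1]
Isrc: z[1]−=0.0013, z[0]+=0.0013
solve → V1=-0.001164, V2=-0.0008489, V3=-0.001157, V4=-0.0008750

R_eq = 0.8955 Ω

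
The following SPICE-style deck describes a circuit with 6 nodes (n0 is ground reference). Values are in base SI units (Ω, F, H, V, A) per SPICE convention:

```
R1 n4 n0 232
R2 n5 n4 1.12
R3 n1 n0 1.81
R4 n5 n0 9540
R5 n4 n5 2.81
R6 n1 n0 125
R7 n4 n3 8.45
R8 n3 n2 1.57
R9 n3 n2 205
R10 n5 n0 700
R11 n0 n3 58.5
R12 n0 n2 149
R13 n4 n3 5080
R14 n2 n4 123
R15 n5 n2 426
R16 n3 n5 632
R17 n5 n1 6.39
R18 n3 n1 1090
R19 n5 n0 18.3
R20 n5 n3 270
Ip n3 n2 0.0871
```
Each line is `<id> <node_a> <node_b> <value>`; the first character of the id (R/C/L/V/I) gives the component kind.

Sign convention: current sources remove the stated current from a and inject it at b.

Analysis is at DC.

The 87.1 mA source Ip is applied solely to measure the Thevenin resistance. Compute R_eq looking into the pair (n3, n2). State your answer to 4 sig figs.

R_eq = 1.522 Ω

Apply KCL at each of the 5 non-ground nodes and solve the resulting linear system.
Node n1: branches {R3, R6, R17, R18} → V_1 = -0.0005850
Node n2: branches {R8, R9, R12, R14, R15, Ip} → V_2 = 0.1156
Node n3: branches {R7, R8, R9, R11, R13, R16, R18, R20, Ip} → V_3 = -0.01694
Node n4: branches {R1, R2, R5, R7, R13, R14} → V_4 = -0.003113
Node n5: branches {R2, R4, R5, R10, R15, R16, R17, R19, R20} → V_5 = -0.002585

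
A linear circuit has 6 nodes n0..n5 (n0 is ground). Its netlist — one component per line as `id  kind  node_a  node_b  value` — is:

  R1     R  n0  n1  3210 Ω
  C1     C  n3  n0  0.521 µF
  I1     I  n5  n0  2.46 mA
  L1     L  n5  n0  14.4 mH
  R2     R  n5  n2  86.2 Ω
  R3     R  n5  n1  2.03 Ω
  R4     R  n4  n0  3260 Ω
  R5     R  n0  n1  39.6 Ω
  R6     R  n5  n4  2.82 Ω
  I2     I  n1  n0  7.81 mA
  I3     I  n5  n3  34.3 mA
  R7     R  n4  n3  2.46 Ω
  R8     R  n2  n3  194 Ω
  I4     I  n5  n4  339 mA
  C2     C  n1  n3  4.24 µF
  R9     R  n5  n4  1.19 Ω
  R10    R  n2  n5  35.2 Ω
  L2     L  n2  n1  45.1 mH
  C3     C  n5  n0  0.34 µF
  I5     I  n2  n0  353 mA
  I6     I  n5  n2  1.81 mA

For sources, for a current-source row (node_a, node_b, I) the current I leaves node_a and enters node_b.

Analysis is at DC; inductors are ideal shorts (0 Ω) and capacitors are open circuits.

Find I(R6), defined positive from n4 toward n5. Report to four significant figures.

Apply KCL at each of the 5 non-ground nodes and solve the resulting linear system.
Node n1: branches {R1, R3, R5, I2, C2, L2} → V_1 = -0.6338
Node n2: branches {R2, R8, R10, L2, I5, I6} → V_2 = -0.6338
Node n3: branches {C1, I3, R7, R8, C2} → V_3 = 0.3795
Node n4: branches {R4, R6, R7, I4, R9} → V_4 = 0.3079
Node n5: branches {I1, L1, R2, R3, R6, I3, I4, R9, R10, C3, I6} → V_5 = 0.000
Source currents: i(L1)=-0.3472, i(L2)=-0.3206

0.1092 A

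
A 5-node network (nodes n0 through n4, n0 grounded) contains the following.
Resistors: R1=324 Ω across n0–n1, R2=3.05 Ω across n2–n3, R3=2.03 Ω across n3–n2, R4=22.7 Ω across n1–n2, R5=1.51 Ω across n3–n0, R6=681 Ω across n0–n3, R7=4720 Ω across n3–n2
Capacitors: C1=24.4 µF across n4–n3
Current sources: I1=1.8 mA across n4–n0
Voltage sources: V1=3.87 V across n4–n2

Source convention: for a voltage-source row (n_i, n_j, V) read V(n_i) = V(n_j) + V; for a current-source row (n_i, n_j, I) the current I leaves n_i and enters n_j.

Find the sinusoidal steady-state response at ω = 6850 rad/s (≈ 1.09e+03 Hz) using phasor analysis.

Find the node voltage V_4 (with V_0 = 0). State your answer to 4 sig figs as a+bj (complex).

3.713-0.7507j V

MNA unknowns: 4 node voltages V₁..V_4 plus 1 source current (V1)
R1: Y=0.003086+0.000j on G[0,1]
C1: Y=0.000+0.1671j on G[4,3]
I1: z[4]−=0.0018, z[0]+=0.0018
R2: Y=0.3279+0.000j on G[2,3]
R3: Y=0.4926+0.000j on G[3,2]
R4: Y=0.04405+0.000j on G[1,2]
R5: Y=0.6623+0.000j on G[3,0]
R6: Y=0.001468+0.000j on G[0,3]
R7: Y=0.0002119+0.000j on G[3,2]
V1: row V4−V2=3.87, i_V1 at 4,2
solve → V1=-0.1469-0.7015j, V2=-0.1572-0.7507j, V3=-0.002029+0.003262j, V4=3.713-0.7507j
aux → i_V1=-0.1278-0.6209j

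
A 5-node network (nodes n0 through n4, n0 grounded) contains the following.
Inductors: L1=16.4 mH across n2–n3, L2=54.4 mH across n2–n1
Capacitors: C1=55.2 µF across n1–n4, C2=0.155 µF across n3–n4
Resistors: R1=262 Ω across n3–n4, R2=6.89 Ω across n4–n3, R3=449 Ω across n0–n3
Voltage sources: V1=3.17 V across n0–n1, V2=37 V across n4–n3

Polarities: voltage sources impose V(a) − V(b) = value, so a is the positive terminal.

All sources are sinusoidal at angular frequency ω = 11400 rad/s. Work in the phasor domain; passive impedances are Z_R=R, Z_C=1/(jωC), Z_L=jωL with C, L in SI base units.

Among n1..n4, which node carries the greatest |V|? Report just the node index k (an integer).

MNA unknowns: 4 node voltages V₁..V_4 plus 2 source currents (V1, V2)
L1: Y=0.000-0.005349j on G[2,3]
C1: Y=0.000+0.6293j on G[1,4]
R1: Y=0.003817+0.000j on G[3,4]
R2: Y=0.1451+0.000j on G[4,3]
C2: Y=0.000+0.001767j on G[3,4]
R3: Y=0.002227+0.000j on G[0,3]
L2: Y=0.000-0.001612j on G[2,1]
V1: row V0−V1=3.17, i_V1 at 0,1
V2: row V4−V3=37, i_V2 at 4,3
solve → V1=-3.170+0.000j, V2=-31.66-0.1097j, V3=-40.24-0.1427j, V4=-3.242-0.1427j
aux → i_V1=-0.08963-0.0003178j, i_V2=-5.601-0.01977j

3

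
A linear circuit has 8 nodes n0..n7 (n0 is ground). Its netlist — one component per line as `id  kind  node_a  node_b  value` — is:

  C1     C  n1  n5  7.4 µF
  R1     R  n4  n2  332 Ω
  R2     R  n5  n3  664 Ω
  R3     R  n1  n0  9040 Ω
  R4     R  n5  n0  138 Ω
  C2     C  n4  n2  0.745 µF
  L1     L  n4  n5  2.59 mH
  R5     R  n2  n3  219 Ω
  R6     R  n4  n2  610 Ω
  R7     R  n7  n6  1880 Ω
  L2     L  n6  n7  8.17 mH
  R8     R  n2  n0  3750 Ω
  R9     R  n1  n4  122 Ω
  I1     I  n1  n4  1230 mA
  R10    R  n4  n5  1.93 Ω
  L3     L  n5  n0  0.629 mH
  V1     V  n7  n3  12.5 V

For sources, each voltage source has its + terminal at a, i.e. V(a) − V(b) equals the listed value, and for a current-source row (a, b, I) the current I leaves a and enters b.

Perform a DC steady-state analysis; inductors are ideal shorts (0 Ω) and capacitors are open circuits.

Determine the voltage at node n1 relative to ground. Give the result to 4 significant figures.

Apply KCL at each of the 7 non-ground nodes and solve the resulting linear system.
Node n1: branches {C1, R3, R9, I1} → V_1 = -148.1
Node n2: branches {R1, C2, R5, R6, R8} → V_2 = 0.000
Node n3: branches {R2, R5, V1} → V_3 = 0.000
Node n4: branches {R1, C2, L1, R6, R9, I1, R10} → V_4 = 0.000
Node n5: branches {C1, R2, R4, L1, R10, L3} → V_5 = 0.000
Node n6: branches {R7, L2} → V_6 = 12.50
Node n7: branches {R7, L2, V1} → V_7 = 12.50
Source currents: i(L1)=0.01638, i(L2)=0.000, i(L3)=0.01638, i(V1)=0.000

-148.1 V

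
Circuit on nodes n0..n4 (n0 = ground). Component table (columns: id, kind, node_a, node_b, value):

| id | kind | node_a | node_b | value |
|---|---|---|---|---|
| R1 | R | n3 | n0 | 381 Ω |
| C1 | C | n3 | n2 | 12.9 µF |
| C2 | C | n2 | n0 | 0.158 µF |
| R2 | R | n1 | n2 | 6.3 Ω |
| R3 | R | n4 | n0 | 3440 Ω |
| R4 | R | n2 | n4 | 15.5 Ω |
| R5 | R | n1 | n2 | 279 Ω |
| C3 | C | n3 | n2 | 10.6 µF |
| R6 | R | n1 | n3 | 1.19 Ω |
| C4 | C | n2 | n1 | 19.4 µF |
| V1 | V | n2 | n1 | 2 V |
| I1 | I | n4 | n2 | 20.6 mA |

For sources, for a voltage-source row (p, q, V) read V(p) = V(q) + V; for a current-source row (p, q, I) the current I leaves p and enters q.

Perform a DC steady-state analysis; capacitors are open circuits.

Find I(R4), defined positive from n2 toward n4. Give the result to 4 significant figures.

MNA unknowns: 4 node voltages V₁..V_4 plus 1 source current (V1)
R1: Y=0.002625 on G[3,0]
C1: Y=0.000 on G[3,2]
C2: Y=0.000 on G[2,0]
R2: Y=0.1587 on G[1,2]
R3: Y=0.0002907 on G[4,0]
R4: Y=0.06452 on G[2,4]
R5: Y=0.003584 on G[1,2]
C3: Y=0.000 on G[3,2]
R6: Y=0.8403 on G[1,3]
C4: Y=0.000 on G[2,1]
V1: row V2−V1=2, i_V1 at 2,1
I1: z[4]−=0.0206, z[2]+=0.0206
solve → V1=-0.1674, V2=1.833, V3=-0.1669, V4=1.507
aux → i_V1=-0.3251

0.02104 A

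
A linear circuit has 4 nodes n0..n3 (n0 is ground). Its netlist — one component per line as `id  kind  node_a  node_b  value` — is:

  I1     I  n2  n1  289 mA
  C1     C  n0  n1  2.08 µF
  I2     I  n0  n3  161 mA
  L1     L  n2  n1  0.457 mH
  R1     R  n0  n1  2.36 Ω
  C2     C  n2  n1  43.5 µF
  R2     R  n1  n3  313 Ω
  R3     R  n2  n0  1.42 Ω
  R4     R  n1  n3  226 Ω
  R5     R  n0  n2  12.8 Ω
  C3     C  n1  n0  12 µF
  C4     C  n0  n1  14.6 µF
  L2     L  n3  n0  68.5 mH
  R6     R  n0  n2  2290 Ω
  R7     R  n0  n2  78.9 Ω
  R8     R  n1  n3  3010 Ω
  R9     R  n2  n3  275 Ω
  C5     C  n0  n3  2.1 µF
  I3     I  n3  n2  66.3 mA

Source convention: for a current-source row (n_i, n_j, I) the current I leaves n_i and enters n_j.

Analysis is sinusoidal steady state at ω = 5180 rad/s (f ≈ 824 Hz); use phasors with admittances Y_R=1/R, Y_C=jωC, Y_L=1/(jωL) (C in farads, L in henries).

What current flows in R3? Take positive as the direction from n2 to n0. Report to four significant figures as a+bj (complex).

-0.1245-0.1589j A

MNA unknowns: 3 node voltages V₁..V_3
I1: z[2]−=0.289, z[1]+=0.289
C1: Y=0.000+0.01077j on G[0,1]
I2: z[0]−=0.161, z[3]+=0.161
L1: Y=0.000-0.4224j on G[2,1]
R1: Y=0.4237+0.000j on G[0,1]
C2: Y=0.000+0.2253j on G[2,1]
R2: Y=0.003195+0.000j on G[1,3]
R3: Y=0.7042+0.000j on G[2,0]
R4: Y=0.004425+0.000j on G[1,3]
R5: Y=0.07812+0.000j on G[0,2]
C3: Y=0.000+0.06216j on G[1,0]
C4: Y=0.000+0.07563j on G[0,1]
L2: Y=0.000-0.002818j on G[3,0]
R6: Y=0.0004367+0.000j on G[0,2]
R7: Y=0.01267+0.000j on G[0,2]
R8: Y=0.0003322+0.000j on G[1,3]
R9: Y=0.003636+0.000j on G[2,3]
C5: Y=0.000+0.01088j on G[0,3]
I3: z[3]−=0.0663, z[2]+=0.0663
solve → V1=0.6636+0.08112j, V2=-0.1768-0.2256j, V3=5.770-4.028j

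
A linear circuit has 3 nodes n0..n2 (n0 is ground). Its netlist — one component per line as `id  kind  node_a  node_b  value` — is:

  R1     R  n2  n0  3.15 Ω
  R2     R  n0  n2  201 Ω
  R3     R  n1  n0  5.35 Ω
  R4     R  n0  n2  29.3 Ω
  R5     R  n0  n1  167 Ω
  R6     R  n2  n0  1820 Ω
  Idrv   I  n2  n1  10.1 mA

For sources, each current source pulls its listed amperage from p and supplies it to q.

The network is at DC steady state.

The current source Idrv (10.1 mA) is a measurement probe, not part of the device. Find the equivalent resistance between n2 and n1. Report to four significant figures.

Element admittances at DC:
  Y(R1) = 0.3175 S between n2,n0
  Y(R2) = 0.004975 S between n0,n2
  Y(R3) = 0.1869 S between n1,n0
  Y(R4) = 0.03413 S between n0,n2
  Y(R5) = 0.005988 S between n0,n1
  Y(R6) = 0.0005495 S between n2,n0
  Idrv: injects 0.0101 A into n1 (from n2)
Assemble and solve the 2×2 MNA system:
  V(n1)=0.05236  V(n2)=-0.02828

R_eq = 7.984 Ω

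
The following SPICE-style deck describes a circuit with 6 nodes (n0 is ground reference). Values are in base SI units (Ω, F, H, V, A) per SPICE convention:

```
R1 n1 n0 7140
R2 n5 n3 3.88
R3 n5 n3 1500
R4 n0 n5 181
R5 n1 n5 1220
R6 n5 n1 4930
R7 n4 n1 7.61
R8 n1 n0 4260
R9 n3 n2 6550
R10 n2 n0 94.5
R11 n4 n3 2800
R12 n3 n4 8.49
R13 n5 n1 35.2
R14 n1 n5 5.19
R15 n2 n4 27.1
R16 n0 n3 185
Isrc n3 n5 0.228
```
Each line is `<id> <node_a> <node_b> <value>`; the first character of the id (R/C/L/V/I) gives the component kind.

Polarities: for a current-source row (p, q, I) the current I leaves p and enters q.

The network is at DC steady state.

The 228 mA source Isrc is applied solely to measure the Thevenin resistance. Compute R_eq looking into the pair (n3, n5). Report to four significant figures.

R_eq = 3.228 Ω

Apply KCL at each of the 5 non-ground nodes and solve the resulting linear system.
Node n1: branches {R1, R5, R6, R7, R8, R13, R14} → V_1 = 0.2284
Node n2: branches {R9, R10, R15} → V_2 = -0.03414
Node n3: branches {R2, R3, R9, R11, R12, R16, Isrc} → V_3 = -0.3467
Node n4: branches {R7, R11, R12, R15} → V_4 = -0.04263
Node n5: branches {R2, R3, R4, R5, R6, R13, R14, Isrc} → V_5 = 0.3891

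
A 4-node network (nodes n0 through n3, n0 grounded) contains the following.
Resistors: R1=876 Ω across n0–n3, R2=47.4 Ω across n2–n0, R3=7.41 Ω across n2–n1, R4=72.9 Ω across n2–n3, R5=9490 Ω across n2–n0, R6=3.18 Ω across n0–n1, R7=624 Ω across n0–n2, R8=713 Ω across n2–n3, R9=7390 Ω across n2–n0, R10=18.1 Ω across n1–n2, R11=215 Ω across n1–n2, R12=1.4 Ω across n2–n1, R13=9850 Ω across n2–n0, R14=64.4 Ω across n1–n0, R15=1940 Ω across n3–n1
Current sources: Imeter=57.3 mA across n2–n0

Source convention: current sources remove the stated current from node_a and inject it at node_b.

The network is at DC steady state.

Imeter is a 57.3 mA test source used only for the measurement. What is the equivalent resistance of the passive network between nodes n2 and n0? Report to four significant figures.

R_eq = 3.756 Ω

Apply KCL at each of the 3 non-ground nodes and solve the resulting linear system.
Node n1: branches {R3, R6, R10, R11, R12, R14, R15} → V_1 = -0.1579
Node n2: branches {R2, R3, R4, R5, R7, R8, R9, R10, R11, R12, R13, Imeter} → V_2 = -0.2152
Node n3: branches {R1, R4, R8, R15} → V_3 = -0.1988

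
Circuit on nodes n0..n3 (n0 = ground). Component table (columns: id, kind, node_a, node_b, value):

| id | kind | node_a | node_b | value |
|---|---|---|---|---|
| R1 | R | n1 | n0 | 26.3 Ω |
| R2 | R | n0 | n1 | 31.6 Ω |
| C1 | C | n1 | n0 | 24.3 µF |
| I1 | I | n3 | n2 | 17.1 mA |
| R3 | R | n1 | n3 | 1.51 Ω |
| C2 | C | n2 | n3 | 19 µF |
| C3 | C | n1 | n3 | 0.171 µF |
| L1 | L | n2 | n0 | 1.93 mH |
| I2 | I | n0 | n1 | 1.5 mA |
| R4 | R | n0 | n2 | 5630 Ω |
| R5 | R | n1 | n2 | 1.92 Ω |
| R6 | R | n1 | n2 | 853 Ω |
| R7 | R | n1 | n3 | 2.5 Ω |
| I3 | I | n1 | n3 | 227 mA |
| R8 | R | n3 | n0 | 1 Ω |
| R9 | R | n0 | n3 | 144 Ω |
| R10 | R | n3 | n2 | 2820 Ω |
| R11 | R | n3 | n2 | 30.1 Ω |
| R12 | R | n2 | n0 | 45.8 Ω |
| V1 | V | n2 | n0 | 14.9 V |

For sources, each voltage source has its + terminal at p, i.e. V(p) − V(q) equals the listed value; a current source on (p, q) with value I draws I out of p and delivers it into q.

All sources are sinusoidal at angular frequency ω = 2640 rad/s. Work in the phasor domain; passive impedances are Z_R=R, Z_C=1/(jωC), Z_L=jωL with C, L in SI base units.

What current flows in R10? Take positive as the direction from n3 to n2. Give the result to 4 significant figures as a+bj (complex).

Element admittances at ω=2640 rad/s:
  Y(R1) = 0.03802+0.000j S between n1,n0
  Y(R2) = 0.03165+0.000j S between n0,n1
  Y(C1) = 0.000+0.06415j S between n1,n0
  I1: injects 0.0171 A into n2 (from n3)
  Y(R3) = 0.6623+0.000j S between n1,n3
  Y(C2) = 0.000+0.05016j S between n2,n3
  Y(C3) = 0.000+0.0004514j S between n1,n3
  Y(L1) = 0.000-0.1963j S between n2,n0
  I2: injects 0.0015 A into n1 (from n0)
  Y(R4) = 0.0001776+0.000j S between n0,n2
  Y(R5) = 0.5208+0.000j S between n1,n2
  Y(R6) = 0.001172+0.000j S between n1,n2
  Y(R7) = 0.4000+0.000j S between n1,n3
  I3: injects 0.227 A into n3 (from n1)
  Y(R8) = 1.000+0.000j S between n3,n0
  Y(R9) = 0.006944+0.000j S between n0,n3
  Y(R10) = 0.0003546+0.000j S between n3,n2
  Y(R11) = 0.03322+0.000j S between n3,n2
  Y(R12) = 0.02183+0.000j S between n2,n0
  V1: constraint V(n2)−V(n0) = 14.9
Assemble and solve the 4×4 MNA system:
  V(n1)=7.076-0.1578j  V(n2)=14.90+0.000j  V(n3)=3.917+0.1830j
  i(V1)=-4.773+2.297j

-0.003895+6.488e-05j A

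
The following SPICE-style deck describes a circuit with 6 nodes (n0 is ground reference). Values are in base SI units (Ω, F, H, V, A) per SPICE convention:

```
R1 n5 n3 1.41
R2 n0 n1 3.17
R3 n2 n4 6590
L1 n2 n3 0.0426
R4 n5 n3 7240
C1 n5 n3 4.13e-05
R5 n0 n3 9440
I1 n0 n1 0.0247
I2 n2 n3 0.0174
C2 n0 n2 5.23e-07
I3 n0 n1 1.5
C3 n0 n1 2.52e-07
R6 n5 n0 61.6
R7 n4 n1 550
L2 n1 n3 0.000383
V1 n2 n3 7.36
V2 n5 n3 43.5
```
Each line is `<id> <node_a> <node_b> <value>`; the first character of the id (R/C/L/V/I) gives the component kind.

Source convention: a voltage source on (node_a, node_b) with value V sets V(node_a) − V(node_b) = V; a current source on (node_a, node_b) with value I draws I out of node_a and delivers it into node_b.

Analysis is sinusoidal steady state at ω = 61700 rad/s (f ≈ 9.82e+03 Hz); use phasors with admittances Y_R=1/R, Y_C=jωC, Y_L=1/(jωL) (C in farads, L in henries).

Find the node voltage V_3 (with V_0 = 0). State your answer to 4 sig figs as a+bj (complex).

Apply KCL at each of the 5 non-ground nodes and solve the resulting linear system.
Node n1: branches {R2, I1, I3, C3, R7, L2} → V_1 = 0.8317+2.612j
Node n2: branches {R3, L1, I2, C2, V1} → V_2 = -11.68-28.14j
Node n3: branches {R1, L1, R4, C1, R5, I2, L2, V1, V2} → V_3 = -19.04-28.14j
Node n4: branches {R3, R7} → V_4 = -0.1324+0.2431j
Node n5: branches {R1, R4, C1, R6, V2} → V_5 = 24.46-28.14j
Source currents: i(V1)=-0.9236+0.3842j, i(V2)=-31.25-110.4j

-19.04-28.14j V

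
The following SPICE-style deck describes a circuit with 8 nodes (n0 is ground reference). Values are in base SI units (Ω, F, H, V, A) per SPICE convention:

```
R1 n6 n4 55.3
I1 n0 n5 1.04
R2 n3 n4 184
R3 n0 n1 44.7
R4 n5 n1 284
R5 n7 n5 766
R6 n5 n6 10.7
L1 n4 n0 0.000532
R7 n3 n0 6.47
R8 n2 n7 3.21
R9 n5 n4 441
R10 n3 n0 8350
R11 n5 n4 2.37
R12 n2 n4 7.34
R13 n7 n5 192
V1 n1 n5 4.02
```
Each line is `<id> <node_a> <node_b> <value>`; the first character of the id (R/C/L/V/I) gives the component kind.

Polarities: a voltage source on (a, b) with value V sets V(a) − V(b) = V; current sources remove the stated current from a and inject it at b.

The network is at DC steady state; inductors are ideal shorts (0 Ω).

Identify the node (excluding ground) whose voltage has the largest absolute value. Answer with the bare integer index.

1

Apply KCL at each of the 7 non-ground nodes and solve the resulting linear system.
Node n1: branches {R3, R4, V1} → V_1 = 6.051
Node n2: branches {R8, R12} → V_2 = 0.09085
Node n3: branches {R2, R7, R10} → V_3 = 0.000
Node n4: branches {R1, R2, L1, R9, R11, R12} → V_4 = 0.000
Node n5: branches {I1, R4, R5, R6, R9, R11, R13, V1} → V_5 = 2.031
Node n6: branches {R1, R6} → V_6 = 1.702
Node n7: branches {R5, R8, R13} → V_7 = 0.1306
Source currents: i(L1)=0.9046, i(V1)=-0.1495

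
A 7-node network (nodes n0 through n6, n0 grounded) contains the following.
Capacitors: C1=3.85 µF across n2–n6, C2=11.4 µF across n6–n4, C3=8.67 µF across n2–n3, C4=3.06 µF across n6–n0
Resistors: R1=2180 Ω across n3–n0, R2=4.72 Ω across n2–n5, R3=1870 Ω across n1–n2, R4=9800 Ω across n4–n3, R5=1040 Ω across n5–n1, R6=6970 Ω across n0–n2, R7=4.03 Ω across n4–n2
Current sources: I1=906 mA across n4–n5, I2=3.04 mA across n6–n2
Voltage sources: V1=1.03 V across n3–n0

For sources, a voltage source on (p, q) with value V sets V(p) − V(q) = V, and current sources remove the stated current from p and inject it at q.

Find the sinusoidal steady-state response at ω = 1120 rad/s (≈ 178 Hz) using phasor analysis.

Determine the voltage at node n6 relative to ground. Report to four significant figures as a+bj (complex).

-1.096+0.1342j V

MNA unknowns: 6 node voltages V₁..V_6 plus 1 source current (V1)
C1: Y=0.000+0.004312j on G[2,6]
R1: Y=0.0004587+0.000j on G[3,0]
R2: Y=0.2119+0.000j on G[2,5]
C2: Y=0.000+0.01277j on G[6,4]
R3: Y=0.0005348+0.000j on G[1,2]
C3: Y=0.000+0.009710j on G[2,3]
R4: Y=0.0001020+0.000j on G[4,3]
R5: Y=0.0009615+0.000j on G[5,1]
I1: z[4]−=0.906, z[5]+=0.906
R6: Y=0.0001435+0.000j on G[0,2]
R7: Y=0.2481+0.000j on G[4,2]
I2: z[6]−=0.00304, z[2]+=0.00304
C4: Y=0.000+0.003427j on G[6,0]
V1: row V3−V0=1.03, i_V1 at 3,0
solve → V1=4.161-0.06078j, V2=1.418-0.06078j, V3=1.030+0.000j, V4=-2.239-0.001964j, V5=5.687-0.06078j, V6=-1.096+0.1342j
aux → i_V1=-0.0002158+0.003765j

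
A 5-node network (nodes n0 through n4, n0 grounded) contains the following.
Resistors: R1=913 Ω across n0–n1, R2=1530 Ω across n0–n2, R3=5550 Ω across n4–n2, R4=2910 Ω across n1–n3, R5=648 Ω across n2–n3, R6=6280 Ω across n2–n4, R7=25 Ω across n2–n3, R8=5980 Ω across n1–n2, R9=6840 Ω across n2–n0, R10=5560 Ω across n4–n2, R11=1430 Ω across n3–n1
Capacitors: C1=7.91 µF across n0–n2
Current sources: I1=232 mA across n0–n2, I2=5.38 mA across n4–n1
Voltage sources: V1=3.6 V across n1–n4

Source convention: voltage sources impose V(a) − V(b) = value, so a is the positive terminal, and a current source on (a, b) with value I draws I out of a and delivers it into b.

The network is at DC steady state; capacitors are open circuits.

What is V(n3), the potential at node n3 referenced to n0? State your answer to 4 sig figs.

Element admittances at DC:
  Y(R1) = 0.001095 S between n0,n1
  Y(R2) = 0.0006536 S between n0,n2
  Y(R3) = 0.0001802 S between n4,n2
  Y(R4) = 0.0003436 S between n1,n3
  Y(C1) = 0.000 S between n0,n2
  I1: injects 0.232 A into n2 (from n0)
  Y(R5) = 0.001543 S between n2,n3
  Y(R6) = 0.0001592 S between n2,n4
  Y(R7) = 0.04000 S between n2,n3
  I2: injects 0.00538 A into n1 (from n4)
  Y(R8) = 0.0001672 S between n1,n2
  Y(R9) = 0.0001462 S between n2,n0
  Y(R10) = 0.0001799 S between n4,n2
  Y(R11) = 0.0006993 S between n3,n1
  V1: constraint V(n1)−V(n4) = 3.6
Assemble and solve the 5×5 MNA system:
  V(n1)=96.66  V(n2)=157.7  V(n3)=156.2  V(n4)=93.06
  i(V1)=-0.02818

156.2 V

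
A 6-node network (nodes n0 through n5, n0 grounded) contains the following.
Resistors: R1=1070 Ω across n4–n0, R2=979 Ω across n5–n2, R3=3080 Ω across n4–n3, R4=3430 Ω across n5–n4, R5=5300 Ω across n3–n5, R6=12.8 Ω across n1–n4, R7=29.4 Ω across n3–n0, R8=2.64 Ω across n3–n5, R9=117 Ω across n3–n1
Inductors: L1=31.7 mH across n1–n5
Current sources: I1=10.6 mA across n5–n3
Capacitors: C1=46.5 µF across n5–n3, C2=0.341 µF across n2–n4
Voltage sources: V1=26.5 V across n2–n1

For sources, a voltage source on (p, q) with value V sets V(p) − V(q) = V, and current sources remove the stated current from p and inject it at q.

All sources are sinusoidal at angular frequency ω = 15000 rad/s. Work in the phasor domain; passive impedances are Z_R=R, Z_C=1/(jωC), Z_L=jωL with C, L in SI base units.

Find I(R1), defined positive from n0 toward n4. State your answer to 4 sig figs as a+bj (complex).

Element admittances at ω=15000 rad/s:
  Y(R1) = 0.0009346+0.000j S between n4,n0
  Y(R2) = 0.001021+0.000j S between n5,n2
  Y(R3) = 0.0003247+0.000j S between n4,n3
  Y(L1) = 0.000-0.002103j S between n1,n5
  I1: injects 0.0106 A into n3 (from n5)
  Y(R4) = 0.0002915+0.000j S between n5,n4
  Y(R5) = 0.0001887+0.000j S between n3,n5
  Y(C1) = 0.000+0.6975j S between n5,n3
  Y(C2) = 0.000+0.005115j S between n2,n4
  Y(R6) = 0.07812+0.000j S between n1,n4
  Y(R7) = 0.03401+0.000j S between n3,n0
  Y(R8) = 0.3788+0.000j S between n3,n5
  Y(R9) = 0.008547+0.000j S between n3,n1
  V1: constraint V(n2)−V(n1) = 26.5
Assemble and solve the 6×6 MNA system:
  V(n1)=-2.274-0.7076j  V(n2)=24.23-0.7076j  V(n3)=0.05826-0.02740j  V(n4)=-2.120+0.9972j  V(n5)=0.07052-0.03798j
  i(V1)=-0.03339-0.1341j

0.001981-0.0009320j A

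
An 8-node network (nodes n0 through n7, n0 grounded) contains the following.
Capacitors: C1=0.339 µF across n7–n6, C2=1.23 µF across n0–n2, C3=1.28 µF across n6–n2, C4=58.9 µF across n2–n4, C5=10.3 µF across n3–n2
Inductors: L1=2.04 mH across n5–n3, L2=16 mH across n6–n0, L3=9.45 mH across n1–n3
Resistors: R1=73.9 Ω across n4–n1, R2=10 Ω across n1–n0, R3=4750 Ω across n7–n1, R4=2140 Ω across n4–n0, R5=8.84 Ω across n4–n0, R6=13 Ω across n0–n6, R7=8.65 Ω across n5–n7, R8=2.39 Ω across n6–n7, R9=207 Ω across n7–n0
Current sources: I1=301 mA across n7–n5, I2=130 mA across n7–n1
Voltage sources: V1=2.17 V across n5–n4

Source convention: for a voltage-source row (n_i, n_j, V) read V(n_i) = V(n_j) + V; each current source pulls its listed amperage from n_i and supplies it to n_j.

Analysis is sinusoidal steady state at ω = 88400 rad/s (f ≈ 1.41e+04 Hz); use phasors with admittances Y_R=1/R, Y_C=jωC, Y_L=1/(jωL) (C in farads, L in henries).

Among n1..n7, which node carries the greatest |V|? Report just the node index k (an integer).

Element admittances at ω=88400 rad/s:
  Y(C1) = 0.000+0.02997j S between n7,n6
  Y(L1) = 0.000-0.005545j S between n5,n3
  Y(L2) = 0.000-0.0007070j S between n6,n0
  Y(R1) = 0.01353+0.000j S between n4,n1
  Y(R2) = 0.1000+0.000j S between n1,n0
  Y(R3) = 0.0002105+0.000j S between n7,n1
  Y(R4) = 0.0004673+0.000j S between n4,n0
  I1: injects 0.301 A into n5 (from n7)
  I2: injects 0.13 A into n1 (from n7)
  Y(C2) = 0.000+0.1087j S between n0,n2
  Y(R5) = 0.1131+0.000j S between n4,n0
  Y(R6) = 0.07692+0.000j S between n0,n6
  Y(C3) = 0.000+0.1132j S between n6,n2
  Y(R7) = 0.1156+0.000j S between n5,n7
  Y(C4) = 0.000+5.207j S between n2,n4
  Y(L3) = 0.000-0.001197j S between n1,n3
  Y(R8) = 0.4184+0.000j S between n6,n7
  Y(R9) = 0.004831+0.000j S between n7,n0
  Y(C5) = 0.000+0.9105j S between n3,n2
  V1: constraint V(n5)−V(n4) = 2.17
Assemble and solve the 8×8 MNA system:
  V(n1)=1.103+0.02230j  V(n2)=-0.3311+0.05955j  V(n3)=-0.3463+0.05963j  V(n4)=-0.3250+0.05484j  V(n5)=1.845+0.05484j  V(n6)=-0.8077+0.3328j  V(n7)=-1.033+0.2827j
  i(V1)=-0.03171+0.03849j

5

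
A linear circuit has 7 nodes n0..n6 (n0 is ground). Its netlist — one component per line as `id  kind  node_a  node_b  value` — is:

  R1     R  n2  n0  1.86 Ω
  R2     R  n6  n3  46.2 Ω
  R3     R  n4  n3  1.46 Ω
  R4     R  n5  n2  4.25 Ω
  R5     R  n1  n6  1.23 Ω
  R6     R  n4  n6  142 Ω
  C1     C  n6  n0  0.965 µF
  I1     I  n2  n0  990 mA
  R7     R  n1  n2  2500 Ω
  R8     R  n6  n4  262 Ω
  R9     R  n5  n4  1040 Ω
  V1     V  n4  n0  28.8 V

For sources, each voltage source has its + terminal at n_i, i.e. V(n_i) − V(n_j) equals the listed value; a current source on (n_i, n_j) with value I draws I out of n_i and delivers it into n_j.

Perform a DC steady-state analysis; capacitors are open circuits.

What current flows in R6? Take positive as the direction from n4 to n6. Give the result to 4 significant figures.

Element admittances at DC:
  Y(R1) = 0.5376 S between n2,n0
  Y(R2) = 0.02165 S between n6,n3
  Y(R3) = 0.6849 S between n4,n3
  Y(R4) = 0.2353 S between n5,n2
  Y(R5) = 0.8130 S between n1,n6
  Y(R6) = 0.007042 S between n4,n6
  Y(C1) = 0.000 S between n6,n0
  I1: injects 0.99 A into n0 (from n2)
  Y(R7) = 0.0004000 S between n1,n2
  Y(R8) = 0.003817 S between n6,n4
  Y(R9) = 0.0009615 S between n5,n4
  V1: constraint V(n4)−V(n0) = 28.8
Assemble and solve the 7×7 MNA system:
  V(n1)=28.41  V(n2)=-1.765  V(n3)=28.79  V(n4)=28.80  V(n5)=-1.640  V(n6)=28.42
  i(V1)=-0.04134

0.002669 A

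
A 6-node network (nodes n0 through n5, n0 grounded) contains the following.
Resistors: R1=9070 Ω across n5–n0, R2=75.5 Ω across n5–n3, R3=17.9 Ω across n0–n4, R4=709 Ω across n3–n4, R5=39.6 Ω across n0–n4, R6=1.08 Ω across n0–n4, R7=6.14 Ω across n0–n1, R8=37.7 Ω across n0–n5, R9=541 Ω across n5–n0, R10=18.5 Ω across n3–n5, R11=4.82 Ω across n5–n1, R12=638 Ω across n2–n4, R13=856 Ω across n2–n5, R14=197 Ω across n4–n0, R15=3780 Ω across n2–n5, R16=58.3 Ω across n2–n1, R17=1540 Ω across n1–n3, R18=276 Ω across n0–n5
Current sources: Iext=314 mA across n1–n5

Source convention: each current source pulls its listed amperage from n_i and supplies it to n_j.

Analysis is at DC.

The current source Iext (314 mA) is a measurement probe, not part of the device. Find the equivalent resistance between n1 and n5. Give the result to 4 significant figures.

Element admittances at DC:
  Y(R1) = 0.0001103 S between n5,n0
  Y(R2) = 0.01325 S between n5,n3
  Y(R3) = 0.05587 S between n0,n4
  Y(R4) = 0.001410 S between n3,n4
  Y(R5) = 0.02525 S between n0,n4
  Y(R6) = 0.9259 S between n0,n4
  Y(R7) = 0.1629 S between n0,n1
  Y(R8) = 0.02653 S between n0,n5
  Y(R9) = 0.001848 S between n5,n0
  Y(R10) = 0.05405 S between n3,n5
  Y(R11) = 0.2075 S between n5,n1
  Y(R12) = 0.001567 S between n2,n4
  Y(R13) = 0.001168 S between n2,n5
  Y(R14) = 0.005076 S between n4,n0
  Y(R15) = 0.0002646 S between n2,n5
  Y(R16) = 0.01715 S between n2,n1
  Y(R17) = 0.0006494 S between n1,n3
  Y(R18) = 0.003623 S between n0,n5
  Iext: injects 0.314 A into n5 (from n1)
Assemble and solve the 5×5 MNA system:
  V(n1)=-0.2248  V(n2)=-0.1131  V(n3)=1.064  V(n4)=0.001304  V(n5)=1.099

R_eq = 4.216 Ω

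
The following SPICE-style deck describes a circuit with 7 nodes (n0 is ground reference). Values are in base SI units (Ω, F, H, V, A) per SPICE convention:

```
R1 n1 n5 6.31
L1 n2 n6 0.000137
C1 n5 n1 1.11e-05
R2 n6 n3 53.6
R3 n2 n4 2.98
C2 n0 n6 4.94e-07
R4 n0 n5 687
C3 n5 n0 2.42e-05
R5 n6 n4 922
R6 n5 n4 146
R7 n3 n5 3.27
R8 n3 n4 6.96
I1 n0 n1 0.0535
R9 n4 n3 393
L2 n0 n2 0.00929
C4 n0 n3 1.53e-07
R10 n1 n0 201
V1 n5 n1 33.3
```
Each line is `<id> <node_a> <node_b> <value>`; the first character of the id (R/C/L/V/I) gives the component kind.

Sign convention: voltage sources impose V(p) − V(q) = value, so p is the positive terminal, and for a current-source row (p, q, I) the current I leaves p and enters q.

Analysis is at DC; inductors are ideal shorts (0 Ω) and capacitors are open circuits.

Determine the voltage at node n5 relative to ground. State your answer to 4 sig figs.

2.258 V

Element admittances at DC:
  Y(R1) = 0.1585 S between n1,n5
  L1: short n2↔n6 (DC inductor)
  Y(C1) = 0.000 S between n5,n1
  Y(R2) = 0.01866 S between n6,n3
  Y(R3) = 0.3356 S between n2,n4
  Y(C2) = 0.000 S between n0,n6
  Y(R4) = 0.001456 S between n0,n5
  Y(C3) = 0.000 S between n5,n0
  Y(R5) = 0.001085 S between n6,n4
  Y(R6) = 0.006849 S between n5,n4
  Y(R7) = 0.3058 S between n3,n5
  Y(R8) = 0.1437 S between n3,n4
  I1: injects 0.0535 A into n1 (from n0)
  Y(R9) = 0.002545 S between n4,n3
  L2: short n0↔n2 (DC inductor)
  Y(C4) = 0.000 S between n0,n3
  Y(R10) = 0.004975 S between n1,n0
  V1: constraint V(n5)−V(n1) = 33.3
Assemble and solve the 9×9 MNA system:
  V(n1)=-31.04  V(n2)=0.000  V(n3)=1.628  V(n4)=0.5177  V(n5)=2.258  V(n6)=0.000
  i(L1)=-0.03093  i(L2)=-0.2046  i(V1)=-5.485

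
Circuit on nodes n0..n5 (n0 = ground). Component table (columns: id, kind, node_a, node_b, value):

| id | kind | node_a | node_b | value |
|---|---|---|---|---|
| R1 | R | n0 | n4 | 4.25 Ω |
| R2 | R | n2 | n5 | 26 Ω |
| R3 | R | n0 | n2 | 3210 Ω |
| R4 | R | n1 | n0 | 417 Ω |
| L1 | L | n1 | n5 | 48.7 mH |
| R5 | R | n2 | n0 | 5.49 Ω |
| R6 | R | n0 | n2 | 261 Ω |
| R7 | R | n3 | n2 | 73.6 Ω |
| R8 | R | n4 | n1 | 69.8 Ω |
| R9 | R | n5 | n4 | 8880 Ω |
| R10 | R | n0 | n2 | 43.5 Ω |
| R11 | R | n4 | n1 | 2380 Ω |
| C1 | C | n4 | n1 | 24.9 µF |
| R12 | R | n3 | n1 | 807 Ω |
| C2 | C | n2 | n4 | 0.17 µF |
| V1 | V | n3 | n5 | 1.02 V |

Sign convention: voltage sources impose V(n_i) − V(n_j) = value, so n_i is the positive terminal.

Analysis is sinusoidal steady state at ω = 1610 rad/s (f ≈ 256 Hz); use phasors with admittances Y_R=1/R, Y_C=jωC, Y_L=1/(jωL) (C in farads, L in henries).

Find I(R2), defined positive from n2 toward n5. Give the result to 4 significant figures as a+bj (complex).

0.009403+0.002671j A

Apply KCL at each of the 5 non-ground nodes and solve the resulting linear system.
Node n1: branches {R4, L1, R8, R11, C1, R12} → V_1 = 0.06045+0.07013j
Node n2: branches {R2, R3, R5, R6, R7, R10, C2} → V_2 = 0.005378-0.01729j
Node n3: branches {R7, R12, V1} → V_3 = 0.7809-0.08673j
Node n4: branches {R1, R8, R9, R11, C1, C2} → V_4 = -0.005399+0.01466j
Node n5: branches {R2, L1, R9, V1} → V_5 = -0.2391-0.08673j
Source currents: i(V1)=-0.01143+0.001138j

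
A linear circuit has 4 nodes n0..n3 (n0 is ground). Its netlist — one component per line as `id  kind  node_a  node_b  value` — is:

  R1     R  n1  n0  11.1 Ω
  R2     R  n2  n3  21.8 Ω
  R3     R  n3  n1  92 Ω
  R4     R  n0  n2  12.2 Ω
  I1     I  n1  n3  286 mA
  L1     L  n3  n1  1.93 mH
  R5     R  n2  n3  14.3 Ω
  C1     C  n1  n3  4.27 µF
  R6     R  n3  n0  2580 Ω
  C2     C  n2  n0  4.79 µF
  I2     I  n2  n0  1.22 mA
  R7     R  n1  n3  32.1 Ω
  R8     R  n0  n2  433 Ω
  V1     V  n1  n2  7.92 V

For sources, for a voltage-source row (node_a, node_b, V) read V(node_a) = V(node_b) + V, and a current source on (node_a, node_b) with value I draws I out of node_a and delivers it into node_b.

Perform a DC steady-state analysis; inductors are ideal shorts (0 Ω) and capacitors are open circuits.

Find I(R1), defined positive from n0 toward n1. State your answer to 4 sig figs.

Element admittances at DC:
  Y(R1) = 0.09009 S between n1,n0
  Y(R2) = 0.04587 S between n2,n3
  Y(R3) = 0.01087 S between n3,n1
  Y(R4) = 0.08197 S between n0,n2
  I1: injects 0.286 A into n3 (from n1)
  L1: short n3↔n1 (DC inductor)
  Y(R5) = 0.06993 S between n2,n3
  Y(C1) = 0.000 S between n1,n3
  Y(R6) = 0.0003876 S between n3,n0
  Y(C2) = 0.000 S between n2,n0
  I2: injects 0.00122 A into n0 (from n2)
  Y(R7) = 0.03115 S between n1,n3
  Y(R8) = 0.002309 S between n0,n2
  V1: constraint V(n1)−V(n2) = 7.92
Assemble and solve the 5×5 MNA system:
  V(n1)=3.813  V(n2)=-4.107  V(n3)=3.813
  i(L1)=-0.6326  i(V1)=-1.262

-0.3435 A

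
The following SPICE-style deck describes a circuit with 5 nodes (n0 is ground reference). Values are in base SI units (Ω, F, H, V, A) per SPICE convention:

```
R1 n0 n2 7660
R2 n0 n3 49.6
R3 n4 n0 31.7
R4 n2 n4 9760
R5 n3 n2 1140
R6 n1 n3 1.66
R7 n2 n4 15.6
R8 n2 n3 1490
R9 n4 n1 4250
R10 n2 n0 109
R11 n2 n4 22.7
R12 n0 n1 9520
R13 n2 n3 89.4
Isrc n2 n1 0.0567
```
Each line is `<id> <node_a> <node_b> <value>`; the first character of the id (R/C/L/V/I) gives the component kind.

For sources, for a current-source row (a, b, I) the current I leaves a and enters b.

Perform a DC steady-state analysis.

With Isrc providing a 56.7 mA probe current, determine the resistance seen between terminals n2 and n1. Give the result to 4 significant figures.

Element admittances at DC:
  Y(R1) = 0.0001305 S between n0,n2
  Y(R2) = 0.02016 S between n0,n3
  Y(R3) = 0.03155 S between n4,n0
  Y(R4) = 0.0001025 S between n2,n4
  Y(R5) = 0.0008772 S between n3,n2
  Y(R6) = 0.6024 S between n1,n3
  Y(R7) = 0.06410 S between n2,n4
  Y(R8) = 0.0006711 S between n2,n3
  Y(R9) = 0.0002353 S between n4,n1
  Y(R10) = 0.009174 S between n2,n0
  Y(R11) = 0.04405 S between n2,n4
  Y(R12) = 0.0001050 S between n0,n1
  Y(R13) = 0.01119 S between n2,n3
  Isrc: injects 0.0567 A into n1 (from n2)
Assemble and solve the 4×4 MNA system:
  V(n1)=1.474  V(n2)=-0.8334  V(n3)=1.381  V(n4)=-0.6418

R_eq = 40.70 Ω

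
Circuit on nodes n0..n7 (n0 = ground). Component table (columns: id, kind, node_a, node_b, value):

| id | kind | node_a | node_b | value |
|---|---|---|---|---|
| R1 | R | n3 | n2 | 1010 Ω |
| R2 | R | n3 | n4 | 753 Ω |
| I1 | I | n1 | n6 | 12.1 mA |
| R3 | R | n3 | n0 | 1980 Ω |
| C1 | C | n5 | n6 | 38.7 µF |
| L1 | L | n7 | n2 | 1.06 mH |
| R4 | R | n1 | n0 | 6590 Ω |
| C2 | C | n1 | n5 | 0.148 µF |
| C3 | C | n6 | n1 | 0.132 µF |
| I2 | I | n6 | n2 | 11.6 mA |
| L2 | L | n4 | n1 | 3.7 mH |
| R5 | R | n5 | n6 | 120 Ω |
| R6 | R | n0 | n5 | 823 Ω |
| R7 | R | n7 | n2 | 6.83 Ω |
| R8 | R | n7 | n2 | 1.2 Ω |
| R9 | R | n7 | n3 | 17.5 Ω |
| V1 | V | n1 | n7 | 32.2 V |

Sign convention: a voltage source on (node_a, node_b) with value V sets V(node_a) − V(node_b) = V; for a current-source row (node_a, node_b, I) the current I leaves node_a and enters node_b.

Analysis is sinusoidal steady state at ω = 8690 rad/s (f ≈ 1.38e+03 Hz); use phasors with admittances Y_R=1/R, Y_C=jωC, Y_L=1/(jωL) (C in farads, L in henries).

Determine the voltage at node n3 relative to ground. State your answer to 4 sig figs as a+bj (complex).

-22.40-2.536j V

MNA unknowns: 7 node voltages V₁..V_7 plus 1 source current (V1)
R1: Y=0.0009901+0.000j on G[3,2]
R2: Y=0.001328+0.000j on G[3,4]
I1: z[1]−=0.0121, z[6]+=0.0121
R3: Y=0.0005051+0.000j on G[3,0]
C1: Y=0.000+0.3363j on G[5,6]
L1: Y=0.000-0.1086j on G[7,2]
R4: Y=0.0001517+0.000j on G[1,0]
C2: Y=0.000+0.001286j on G[1,5]
C3: Y=0.000+0.001147j on G[6,1]
I2: z[6]−=0.0116, z[2]+=0.0116
L2: Y=0.000-0.03110j on G[4,1]
R5: Y=0.008333+0.000j on G[5,6]
R6: Y=0.001215+0.000j on G[0,5]
R7: Y=0.1464+0.000j on G[7,2]
R8: Y=0.8333+0.000j on G[7,2]
R9: Y=0.05714+0.000j on G[7,3]
V1: row V1−V7=32.2, i_V1 at 1,7
solve → V1=8.888-2.528j, V2=-23.30-2.526j, V3=-22.40-2.536j, V4=8.831-3.861j, V5=8.202+1.370j, V6=8.205+1.355j, V7=-23.31-2.528j
aux → i_V1=-0.06440+0.0004795j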